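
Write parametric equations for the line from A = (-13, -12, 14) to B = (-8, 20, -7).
Direction vector d = B - A = (5, 32, -21)
x = -13 + 5t, y = -12 + 32t, z = 14 - 21t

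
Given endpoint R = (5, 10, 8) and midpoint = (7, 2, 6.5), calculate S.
S = (2×7 - 5, 2×2 - 10, 2×6.5 - 8) = (9, -6, 5)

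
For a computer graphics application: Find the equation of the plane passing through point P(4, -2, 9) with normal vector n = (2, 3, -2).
d = n·P = (2)(4) + (3)(-2) + (-2)(9) = -16
Plane: 2x + 3y - 2z = -16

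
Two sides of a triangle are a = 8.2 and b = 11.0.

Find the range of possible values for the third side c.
By the triangle inequality: |a - b| < c < a + b
|8.2 - 11.0| < c < 8.2 + 11.0
2.8 < c < 19.2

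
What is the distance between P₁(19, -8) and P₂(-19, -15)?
Using the distance formula: d = sqrt((x₂-x₁)² + (y₂-y₁)²)
dx = (-19) - 19 = -38
dy = (-15) - (-8) = -7
d = sqrt((-38)² + (-7)²) = sqrt(1444 + 49) = sqrt(1493) = 38.64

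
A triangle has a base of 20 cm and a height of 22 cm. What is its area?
Area = (1/2) * base * height
Area = (1/2) * 20 * 22
Area = 220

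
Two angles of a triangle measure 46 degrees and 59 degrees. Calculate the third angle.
Sum of angles in a triangle = 180 degrees
Third angle = 180 - 46 - 59
Third angle = 75 degrees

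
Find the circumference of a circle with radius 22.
Circumference = 2 * pi * r
Circumference = 2 * pi * 22
Circumference = 138.23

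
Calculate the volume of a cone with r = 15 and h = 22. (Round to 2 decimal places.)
Volume = (1/3) * pi * r² * h
Volume = (1/3) * pi * 15² * 22
Volume = (1/3) * pi * 225 * 22
Volume = (1/3) * pi * 4950
Volume = 5183.63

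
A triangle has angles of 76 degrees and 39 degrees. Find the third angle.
Sum of angles in a triangle = 180 degrees
Third angle = 180 - 76 - 39
Third angle = 65 degrees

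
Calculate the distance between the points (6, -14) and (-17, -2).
Using the distance formula: d = sqrt((x₂-x₁)² + (y₂-y₁)²)
dx = (-17) - 6 = -23
dy = (-2) - (-14) = 12
d = sqrt((-23)² + 12²) = sqrt(529 + 144) = sqrt(673) = 25.94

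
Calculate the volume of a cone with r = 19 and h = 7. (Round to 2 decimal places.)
Volume = (1/3) * pi * r² * h
Volume = (1/3) * pi * 19² * 7
Volume = (1/3) * pi * 361 * 7
Volume = (1/3) * pi * 2527
Volume = 2646.27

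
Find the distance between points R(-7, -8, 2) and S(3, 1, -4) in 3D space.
d = √[(10)² + (9)² + (-6)²] = √217 = 14.73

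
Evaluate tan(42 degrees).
tan(42 degrees) = 0.9004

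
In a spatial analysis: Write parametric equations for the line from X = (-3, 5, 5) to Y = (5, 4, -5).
Direction vector d = Y - X = (8, -1, -10)
x = -3 + 8t, y = 5 - t, z = 5 - 10t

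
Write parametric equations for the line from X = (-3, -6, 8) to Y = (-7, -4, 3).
Direction vector d = Y - X = (-4, 2, -5)
x = -3 - 4t, y = -6 + 2t, z = 8 - 5t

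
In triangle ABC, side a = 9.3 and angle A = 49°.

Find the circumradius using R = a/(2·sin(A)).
R = a/(2·sin(A)) = 9.3/(2·sin(49°))
R = 9.3/(2·0.754710) = 9.3/1.509419 = 6.161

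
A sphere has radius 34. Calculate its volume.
Volume = (4/3) * pi * r³
Volume = (4/3) * pi * 34³
Volume = (4/3) * pi * 39304
Volume = 164636.21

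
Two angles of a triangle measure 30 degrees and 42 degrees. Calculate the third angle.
Sum of angles in a triangle = 180 degrees
Third angle = 180 - 30 - 42
Third angle = 108 degrees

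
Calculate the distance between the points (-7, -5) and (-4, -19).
Using the distance formula: d = sqrt((x₂-x₁)² + (y₂-y₁)²)
dx = (-4) - (-7) = 3
dy = (-19) - (-5) = -14
d = sqrt(3² + (-14)²) = sqrt(9 + 196) = sqrt(205) = 14.32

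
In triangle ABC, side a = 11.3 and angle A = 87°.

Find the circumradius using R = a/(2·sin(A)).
R = a/(2·sin(A)) = 11.3/(2·sin(87°))
R = 11.3/(2·0.998630) = 11.3/1.997259 = 5.658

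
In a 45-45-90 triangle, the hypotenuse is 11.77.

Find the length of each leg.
In a 45-45-90 triangle, hypotenuse = leg·√2  →  leg = hypotenuse/√2
leg = 11.77/√2 = 8.323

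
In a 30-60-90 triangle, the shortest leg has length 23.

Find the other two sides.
Long leg = 23√3 = 39.84, Hypotenuse = 46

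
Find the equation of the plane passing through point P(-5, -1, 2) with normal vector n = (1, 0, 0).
d = n·P = (1)(-5) + (0)(-1) + (0)(2) = -5
Plane: x = -5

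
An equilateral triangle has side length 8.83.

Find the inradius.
For an equilateral triangle, r = s/(2√3) where s is the side.
r = 8.83/(2√3) = 8.83/3.464102 = 2.549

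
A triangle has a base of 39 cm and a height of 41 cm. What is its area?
Area = (1/2) * base * height
Area = (1/2) * 39 * 41
Area = 799.50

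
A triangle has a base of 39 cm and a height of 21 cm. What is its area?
Area = (1/2) * base * height
Area = (1/2) * 39 * 21
Area = 409.50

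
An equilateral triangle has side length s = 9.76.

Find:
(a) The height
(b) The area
(a) Height h = s·√3/2 = 9.76·√3/2 = 8.452
(b) Area = (√3/4)·s² = (√3/4)·9.76² = (√3/4)·95.2576 = 41.25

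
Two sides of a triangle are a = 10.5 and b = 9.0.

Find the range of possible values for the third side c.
By the triangle inequality: |a - b| < c < a + b
|10.5 - 9.0| < c < 10.5 + 9.0
1.5 < c < 19.5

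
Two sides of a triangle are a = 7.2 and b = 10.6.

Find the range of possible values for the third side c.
By the triangle inequality: |a - b| < c < a + b
|7.2 - 10.6| < c < 7.2 + 10.6
3.4 < c < 17.8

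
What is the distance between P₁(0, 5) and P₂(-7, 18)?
Using the distance formula: d = sqrt((x₂-x₁)² + (y₂-y₁)²)
dx = (-7) - 0 = -7
dy = 18 - 5 = 13
d = sqrt((-7)² + 13²) = sqrt(49 + 169) = sqrt(218) = 14.76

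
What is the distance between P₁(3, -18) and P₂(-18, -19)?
Using the distance formula: d = sqrt((x₂-x₁)² + (y₂-y₁)²)
dx = (-18) - 3 = -21
dy = (-19) - (-18) = -1
d = sqrt((-21)² + (-1)²) = sqrt(441 + 1) = sqrt(442) = 21.02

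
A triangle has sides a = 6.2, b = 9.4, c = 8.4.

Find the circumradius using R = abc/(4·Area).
s = (a+b+c)/2 = 12
Area = √(s(s-a)(s-b)(s-c)) = √(12·5.8·2.6·3.6) = 25.5236
R = abc/(4·Area) = (6.2·9.4·8.4)/(4·25.5236) = 489.552/102.0944 = 4.795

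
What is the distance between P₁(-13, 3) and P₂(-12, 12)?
Using the distance formula: d = sqrt((x₂-x₁)² + (y₂-y₁)²)
dx = (-12) - (-13) = 1
dy = 12 - 3 = 9
d = sqrt(1² + 9²) = sqrt(1 + 81) = sqrt(82) = 9.06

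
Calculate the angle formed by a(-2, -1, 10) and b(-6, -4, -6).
a·b = -44, |a|² = 105, |b|² = 88
cos θ = -44/√9240 ≈ -0.4577
θ ≈ 117.2°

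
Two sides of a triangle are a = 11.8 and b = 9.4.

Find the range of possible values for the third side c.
By the triangle inequality: |a - b| < c < a + b
|11.8 - 9.4| < c < 11.8 + 9.4
2.4 < c < 21.2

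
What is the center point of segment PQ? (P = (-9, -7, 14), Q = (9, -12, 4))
Midpoint = ((-9+9)/2, (-7-12)/2, (14+4)/2) = (0, -9.5, 9)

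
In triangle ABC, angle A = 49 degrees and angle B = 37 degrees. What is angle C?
Sum of angles in a triangle = 180 degrees
Third angle = 180 - 49 - 37
Third angle = 94 degrees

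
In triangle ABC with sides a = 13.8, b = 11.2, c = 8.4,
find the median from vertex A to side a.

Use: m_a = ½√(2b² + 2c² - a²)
m_a = ½√(2·11.2² + 2·8.4² - 13.8²)
m_a = ½√(250.88 + 141.12 - 190.44) = ½√201.56 = 7.099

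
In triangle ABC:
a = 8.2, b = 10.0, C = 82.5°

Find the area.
Using A = ½ab·sin(C):
A = ½·8.2·10.0·sin(82.5°) = ½·82·0.991445 = 40.65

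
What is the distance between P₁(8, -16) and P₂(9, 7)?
Using the distance formula: d = sqrt((x₂-x₁)² + (y₂-y₁)²)
dx = 9 - 8 = 1
dy = 7 - (-16) = 23
d = sqrt(1² + 23²) = sqrt(1 + 529) = sqrt(530) = 23.02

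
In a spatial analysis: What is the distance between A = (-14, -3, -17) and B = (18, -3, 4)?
d = √[(32)² + (0)² + (21)²] = √1465 = 38.28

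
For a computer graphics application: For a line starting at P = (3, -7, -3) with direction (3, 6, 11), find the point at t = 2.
P(2) = (3 + 3(2), -7 + 6(2), -3 + 11(2)) = (9, 5, 19)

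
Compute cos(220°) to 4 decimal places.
cos(220 degrees) = -0.766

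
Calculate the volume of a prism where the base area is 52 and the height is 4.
Volume = base area * height
Volume = 52 * 4
Volume = 208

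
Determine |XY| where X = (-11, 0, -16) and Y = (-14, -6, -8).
d = √[(-3)² + (-6)² + (8)²] = √109 = 10.44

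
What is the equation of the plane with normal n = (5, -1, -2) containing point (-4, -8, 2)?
d = n·P = (5)(-4) + (-1)(-8) + (-2)(2) = -16
Plane: 5x - y - 2z = -16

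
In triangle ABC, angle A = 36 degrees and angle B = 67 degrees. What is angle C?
Sum of angles in a triangle = 180 degrees
Third angle = 180 - 36 - 67
Third angle = 77 degrees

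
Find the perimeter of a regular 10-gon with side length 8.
Perimeter = number of sides * side length
Perimeter = 10 * 8
Perimeter = 80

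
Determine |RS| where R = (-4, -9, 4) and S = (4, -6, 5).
d = √[(8)² + (3)² + (1)²] = √74 = 8.602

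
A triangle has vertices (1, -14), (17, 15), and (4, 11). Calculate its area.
Using the coordinate formula: Area = (1/2)|x₁(y₂-y₃) + x₂(y₃-y₁) + x₃(y₁-y₂)|
Area = (1/2)|1(15-11) + 17(11-(-14)) + 4((-14)-15)|
Area = (1/2)|1*4 + 17*25 + 4*(-29)|
Area = (1/2)|4 + 425 + (-116)|
Area = (1/2)*313 = 156.50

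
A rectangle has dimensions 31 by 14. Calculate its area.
Area = length * width
Area = 31 * 14
Area = 434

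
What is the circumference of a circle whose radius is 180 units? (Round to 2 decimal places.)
Circumference = 2 * pi * r
Circumference = 2 * pi * 180
Circumference = 1130.97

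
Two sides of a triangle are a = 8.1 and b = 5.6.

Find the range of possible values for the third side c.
By the triangle inequality: |a - b| < c < a + b
|8.1 - 5.6| < c < 8.1 + 5.6
2.5 < c < 13.7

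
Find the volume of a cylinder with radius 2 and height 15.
Volume = pi * r² * h
Volume = pi * 2² * 15
Volume = pi * 4 * 15
Volume = pi * 60
Volume = 188.50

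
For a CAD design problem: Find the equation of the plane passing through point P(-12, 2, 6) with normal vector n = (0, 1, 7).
d = n·P = (0)(-12) + (1)(2) + (7)(6) = 44
Plane: y + 7z = 44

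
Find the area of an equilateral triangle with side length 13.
Area = (sqrt(3)/4) * s²
Area = (sqrt(3)/4) * 13²
Area = (sqrt(3)/4) * 169
Area = 73.18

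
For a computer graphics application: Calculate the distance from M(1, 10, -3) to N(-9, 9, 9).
d = √[(-10)² + (-1)² + (12)²] = √245 = 15.65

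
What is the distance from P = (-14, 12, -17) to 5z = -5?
d = |0(-14) + 0(12) + 5(-17) - (-5)| / √(0² + 0² + 5²) = 80/√25 = 16.0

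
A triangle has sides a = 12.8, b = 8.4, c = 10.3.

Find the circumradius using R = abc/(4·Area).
s = (a+b+c)/2 = 15.75
Area = √(s(s-a)(s-b)(s-c)) = √(15.75·2.95·7.35·5.45) = 43.1413
R = abc/(4·Area) = (12.8·8.4·10.3)/(4·43.1413) = 1107.456/172.5652 = 6.418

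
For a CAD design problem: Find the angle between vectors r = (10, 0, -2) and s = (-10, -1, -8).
r·s = -84, |r|² = 104, |s|² = 165
cos θ = -84/√17160 ≈ -0.6412
θ ≈ 129.9°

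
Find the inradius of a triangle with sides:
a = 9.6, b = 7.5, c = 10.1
s = (a+b+c)/2 = (9.6+7.5+10.1)/2 = 13.6
Area = √(s(s-a)(s-b)(s-c)) = √(13.6·4·6.1·3.5) = 34.0799
r = Area/s = 34.0799/13.6 = 2.506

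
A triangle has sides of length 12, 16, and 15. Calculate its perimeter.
Perimeter = sum of all sides
Perimeter = 12 + 16 + 15
Perimeter = 43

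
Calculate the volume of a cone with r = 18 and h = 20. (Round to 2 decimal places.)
Volume = (1/3) * pi * r² * h
Volume = (1/3) * pi * 18² * 20
Volume = (1/3) * pi * 324 * 20
Volume = (1/3) * pi * 6480
Volume = 6785.84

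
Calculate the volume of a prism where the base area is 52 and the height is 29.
Volume = base area * height
Volume = 52 * 29
Volume = 1508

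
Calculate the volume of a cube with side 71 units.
Volume = s³
Volume = 71³
Volume = 357911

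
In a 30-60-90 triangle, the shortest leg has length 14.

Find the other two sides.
Long leg = 14√3 = 24.25, Hypotenuse = 28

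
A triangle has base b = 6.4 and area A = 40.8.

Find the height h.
A = ½bh  →  h = 2A/b
h = 2·40.8/6.4 = 12.75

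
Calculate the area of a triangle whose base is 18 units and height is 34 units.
Area = (1/2) * base * height
Area = (1/2) * 18 * 34
Area = 306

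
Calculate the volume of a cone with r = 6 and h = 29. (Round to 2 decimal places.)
Volume = (1/3) * pi * r² * h
Volume = (1/3) * pi * 6² * 29
Volume = (1/3) * pi * 36 * 29
Volume = (1/3) * pi * 1044
Volume = 1093.27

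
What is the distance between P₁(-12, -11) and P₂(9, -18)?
Using the distance formula: d = sqrt((x₂-x₁)² + (y₂-y₁)²)
dx = 9 - (-12) = 21
dy = (-18) - (-11) = -7
d = sqrt(21² + (-7)²) = sqrt(441 + 49) = sqrt(490) = 22.14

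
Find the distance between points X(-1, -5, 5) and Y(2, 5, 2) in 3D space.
d = √[(3)² + (10)² + (-3)²] = √118 = 10.86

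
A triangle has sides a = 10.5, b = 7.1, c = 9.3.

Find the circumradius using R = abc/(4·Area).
s = (a+b+c)/2 = 13.45
Area = √(s(s-a)(s-b)(s-c)) = √(13.45·2.95·6.35·4.15) = 32.3358
R = abc/(4·Area) = (10.5·7.1·9.3)/(4·32.3358) = 693.315/129.3432 = 5.36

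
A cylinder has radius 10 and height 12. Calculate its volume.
Volume = pi * r² * h
Volume = pi * 10² * 12
Volume = pi * 100 * 12
Volume = pi * 1200
Volume = 3769.91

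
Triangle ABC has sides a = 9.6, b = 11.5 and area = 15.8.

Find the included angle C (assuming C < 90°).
Area = ½ab·sin(C)  →  sin(C) = 2·Area/(ab)
sin(C) = 2·15.8/(9.6·11.5) = 0.286232
C = arcsin(0.286232) = 16.63°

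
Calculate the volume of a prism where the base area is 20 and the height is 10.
Volume = base area * height
Volume = 20 * 10
Volume = 200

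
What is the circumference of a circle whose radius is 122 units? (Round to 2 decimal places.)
Circumference = 2 * pi * r
Circumference = 2 * pi * 122
Circumference = 766.55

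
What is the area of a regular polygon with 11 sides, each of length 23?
For a regular 11-gon with side length s = 23:
Apothem a = s / (2*tan(pi/11)) = 23 / (2*tan(pi/11)) ≈ 39.1654
Perimeter P = 11 * 23 = 253
Area = (1/2) * P * a = (1/2) * 253 * 39.1654 = 4954.42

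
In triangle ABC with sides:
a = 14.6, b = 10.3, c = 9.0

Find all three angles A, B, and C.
By the law of cosines:
cos(A) = (b² + c² - a²)/(2bc) = -0.140615  →  A = 98.08°
cos(B) = (a² + c² - b²)/(2ac) = 0.715639  →  B = 44.3°
cos(C) = (a² + b² - c²)/(2ab) = 0.792160  →  C = 37.61°
Check: A + B + C = 180.0° ✓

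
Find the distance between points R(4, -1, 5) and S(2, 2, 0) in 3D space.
d = √[(-2)² + (3)² + (-5)²] = √38 = 6.164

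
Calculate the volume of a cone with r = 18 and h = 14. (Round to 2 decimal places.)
Volume = (1/3) * pi * r² * h
Volume = (1/3) * pi * 18² * 14
Volume = (1/3) * pi * 324 * 14
Volume = (1/3) * pi * 4536
Volume = 4750.09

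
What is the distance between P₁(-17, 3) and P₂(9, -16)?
Using the distance formula: d = sqrt((x₂-x₁)² + (y₂-y₁)²)
dx = 9 - (-17) = 26
dy = (-16) - 3 = -19
d = sqrt(26² + (-19)²) = sqrt(676 + 361) = sqrt(1037) = 32.20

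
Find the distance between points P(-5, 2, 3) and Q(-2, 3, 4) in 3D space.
d = √[(3)² + (1)² + (1)²] = √11 = 3.317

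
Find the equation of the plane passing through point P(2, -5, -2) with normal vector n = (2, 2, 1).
d = n·P = (2)(2) + (2)(-5) + (1)(-2) = -8
Plane: 2x + 2y + z = -8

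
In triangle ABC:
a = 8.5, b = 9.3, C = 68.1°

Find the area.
Using A = ½ab·sin(C):
A = ½·8.5·9.3·sin(68.1°) = ½·79.05·0.927836 = 36.67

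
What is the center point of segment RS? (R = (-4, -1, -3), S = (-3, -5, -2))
Midpoint = ((-4-3)/2, (-1-5)/2, (-3-2)/2) = (-3.5, -3, -2.5)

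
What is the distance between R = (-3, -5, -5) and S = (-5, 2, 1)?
d = √[(-2)² + (7)² + (6)²] = √89 = 9.434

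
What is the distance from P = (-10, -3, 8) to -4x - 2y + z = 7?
d = |(-4)(-10) + (-2)(-3) + 1(8) - (7)| / √((-4)² + (-2)² + 1²) = 47/√21 = 10.26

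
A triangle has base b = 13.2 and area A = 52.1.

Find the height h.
A = ½bh  →  h = 2A/b
h = 2·52.1/13.2 = 7.894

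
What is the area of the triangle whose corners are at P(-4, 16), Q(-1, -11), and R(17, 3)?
Using the coordinate formula: Area = (1/2)|x₁(y₂-y₃) + x₂(y₃-y₁) + x₃(y₁-y₂)|
Area = (1/2)|(-4)((-11)-3) + (-1)(3-16) + 17(16-(-11))|
Area = (1/2)|(-4)*(-14) + (-1)*(-13) + 17*27|
Area = (1/2)|56 + 13 + 459|
Area = (1/2)*528 = 264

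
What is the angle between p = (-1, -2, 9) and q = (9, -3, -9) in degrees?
p·q = -84, |p|² = 86, |q|² = 171
cos θ = -84/√14706 ≈ -0.6927
θ ≈ 133.8°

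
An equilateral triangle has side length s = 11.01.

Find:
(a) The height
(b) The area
(a) Height h = s·√3/2 = 11.01·√3/2 = 9.535
(b) Area = (√3/4)·s² = (√3/4)·11.01² = (√3/4)·121.22 = 52.49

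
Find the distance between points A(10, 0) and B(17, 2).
Using the distance formula: d = sqrt((x₂-x₁)² + (y₂-y₁)²)
dx = 17 - 10 = 7
dy = 2 - 0 = 2
d = sqrt(7² + 2²) = sqrt(49 + 4) = sqrt(53) = 7.28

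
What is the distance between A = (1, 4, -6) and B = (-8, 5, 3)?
d = √[(-9)² + (1)² + (9)²] = √163 = 12.77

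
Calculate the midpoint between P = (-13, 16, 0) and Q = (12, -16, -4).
Midpoint = ((-13+12)/2, (16-16)/2, (0-4)/2) = (-0.5, 0, -2)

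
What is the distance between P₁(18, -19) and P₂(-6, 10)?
Using the distance formula: d = sqrt((x₂-x₁)² + (y₂-y₁)²)
dx = (-6) - 18 = -24
dy = 10 - (-19) = 29
d = sqrt((-24)² + 29²) = sqrt(576 + 841) = sqrt(1417) = 37.64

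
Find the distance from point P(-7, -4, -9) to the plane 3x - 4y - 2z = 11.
d = |3(-7) + (-4)(-4) + (-2)(-9) - (11)| / √(3² + (-4)² + (-2)²) = 2/√29 = 0.3714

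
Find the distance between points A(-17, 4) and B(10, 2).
Using the distance formula: d = sqrt((x₂-x₁)² + (y₂-y₁)²)
dx = 10 - (-17) = 27
dy = 2 - 4 = -2
d = sqrt(27² + (-2)²) = sqrt(729 + 4) = sqrt(733) = 27.07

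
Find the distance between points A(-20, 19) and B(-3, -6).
Using the distance formula: d = sqrt((x₂-x₁)² + (y₂-y₁)²)
dx = (-3) - (-20) = 17
dy = (-6) - 19 = -25
d = sqrt(17² + (-25)²) = sqrt(289 + 625) = sqrt(914) = 30.23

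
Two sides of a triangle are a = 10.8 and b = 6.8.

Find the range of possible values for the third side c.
By the triangle inequality: |a - b| < c < a + b
|10.8 - 6.8| < c < 10.8 + 6.8
4 < c < 17.6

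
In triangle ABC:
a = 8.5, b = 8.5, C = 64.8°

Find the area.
Using A = ½ab·sin(C):
A = ½·8.5·8.5·sin(64.8°) = ½·72.25·0.904827 = 32.69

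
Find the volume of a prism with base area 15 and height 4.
Volume = base area * height
Volume = 15 * 4
Volume = 60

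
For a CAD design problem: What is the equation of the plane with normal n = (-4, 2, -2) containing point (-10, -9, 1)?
d = n·P = (-4)(-10) + (2)(-9) + (-2)(1) = 20
Plane: -4x + 2y - 2z = 20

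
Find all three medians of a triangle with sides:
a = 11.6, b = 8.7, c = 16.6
Using m_x = ½√(2y² + 2z² - x²):
m_a = ½√(2·8.7² + 2·16.6² - 11.6²) = ½√567.94 = 11.92
m_b = ½√(2·11.6² + 2·16.6² - 8.7²) = ½√744.55 = 13.64
m_c = ½√(2·11.6² + 2·8.7² - 16.6²) = ½√144.94 = 6.02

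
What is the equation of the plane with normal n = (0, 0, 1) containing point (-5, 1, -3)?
d = n·P = (0)(-5) + (0)(1) + (1)(-3) = -3
Plane: z = -3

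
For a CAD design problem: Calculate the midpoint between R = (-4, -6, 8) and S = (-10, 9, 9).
Midpoint = ((-4-10)/2, (-6+9)/2, (8+9)/2) = (-7, 1.5, 8.5)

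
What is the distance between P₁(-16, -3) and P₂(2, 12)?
Using the distance formula: d = sqrt((x₂-x₁)² + (y₂-y₁)²)
dx = 2 - (-16) = 18
dy = 12 - (-3) = 15
d = sqrt(18² + 15²) = sqrt(324 + 225) = sqrt(549) = 23.43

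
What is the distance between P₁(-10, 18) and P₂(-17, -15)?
Using the distance formula: d = sqrt((x₂-x₁)² + (y₂-y₁)²)
dx = (-17) - (-10) = -7
dy = (-15) - 18 = -33
d = sqrt((-7)² + (-33)²) = sqrt(49 + 1089) = sqrt(1138) = 33.73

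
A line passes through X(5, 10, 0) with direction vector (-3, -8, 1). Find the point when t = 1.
P(1) = (5 + (-3)(1), 10 + (-8)(1), 0 + 1(1)) = (2, 2, 1)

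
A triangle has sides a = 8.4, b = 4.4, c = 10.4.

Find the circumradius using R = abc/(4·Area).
s = (a+b+c)/2 = 11.6
Area = √(s(s-a)(s-b)(s-c)) = √(11.6·3.2·7.2·1.2) = 17.9086
R = abc/(4·Area) = (8.4·4.4·10.4)/(4·17.9086) = 384.384/71.6344 = 5.366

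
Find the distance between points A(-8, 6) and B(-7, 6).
Using the distance formula: d = sqrt((x₂-x₁)² + (y₂-y₁)²)
dx = (-7) - (-8) = 1
dy = 6 - 6 = 0
d = sqrt(1² + 0²) = sqrt(1 + 0) = sqrt(1) = 1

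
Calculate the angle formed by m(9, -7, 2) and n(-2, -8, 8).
m·n = 54, |m|² = 134, |n|² = 132
cos θ = 54/√17688 ≈ 0.406
θ ≈ 66.04°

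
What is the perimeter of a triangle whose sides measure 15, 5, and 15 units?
Perimeter = sum of all sides
Perimeter = 15 + 5 + 15
Perimeter = 35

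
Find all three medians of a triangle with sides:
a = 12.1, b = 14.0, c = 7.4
Using m_x = ½√(2y² + 2z² - x²):
m_a = ½√(2·14.0² + 2·7.4² - 12.1²) = ½√355.11 = 9.422
m_b = ½√(2·12.1² + 2·7.4² - 14.0²) = ½√206.34 = 7.182
m_c = ½√(2·12.1² + 2·14.0² - 7.4²) = ½√630.06 = 12.55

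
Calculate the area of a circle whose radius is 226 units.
Area = pi * r²
Area = pi * 226²
Area = pi * 51076
Area = 160459.99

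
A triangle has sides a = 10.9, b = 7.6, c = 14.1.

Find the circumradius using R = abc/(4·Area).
s = (a+b+c)/2 = 16.3
Area = √(s(s-a)(s-b)(s-c)) = √(16.3·5.4·8.7·2.2) = 41.0451
R = abc/(4·Area) = (10.9·7.6·14.1)/(4·41.0451) = 1168.044/164.1804 = 7.114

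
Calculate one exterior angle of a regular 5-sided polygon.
Exterior angle of a regular n-gon = 360/n
Exterior angle = 360/5
Exterior angle = 72 degrees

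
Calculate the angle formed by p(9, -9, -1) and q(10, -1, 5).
p·q = 94, |p|² = 163, |q|² = 126
cos θ = 94/√20538 ≈ 0.6559
θ ≈ 49.01°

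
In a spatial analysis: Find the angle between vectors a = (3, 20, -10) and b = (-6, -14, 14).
a·b = -438, |a|² = 509, |b|² = 428
cos θ = -438/√217852 ≈ -0.9384
θ ≈ 159.8°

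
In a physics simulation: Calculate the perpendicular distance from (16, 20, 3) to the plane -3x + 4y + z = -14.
d = |(-3)(16) + 4(20) + 1(3) - (-14)| / √((-3)² + 4² + 1²) = 49/√26 = 9.61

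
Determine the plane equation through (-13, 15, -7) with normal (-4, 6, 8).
d = n·P = (-4)(-13) + (6)(15) + (8)(-7) = 86
Plane: -4x + 6y + 8z = 86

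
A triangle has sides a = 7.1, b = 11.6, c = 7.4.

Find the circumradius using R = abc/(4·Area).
s = (a+b+c)/2 = 13.05
Area = √(s(s-a)(s-b)(s-c)) = √(13.05·5.95·1.45·5.65) = 25.2216
R = abc/(4·Area) = (7.1·11.6·7.4)/(4·25.2216) = 609.464/100.8864 = 6.041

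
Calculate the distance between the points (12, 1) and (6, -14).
Using the distance formula: d = sqrt((x₂-x₁)² + (y₂-y₁)²)
dx = 6 - 12 = -6
dy = (-14) - 1 = -15
d = sqrt((-6)² + (-15)²) = sqrt(36 + 225) = sqrt(261) = 16.16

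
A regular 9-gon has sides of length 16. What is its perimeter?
Perimeter = number of sides * side length
Perimeter = 9 * 16
Perimeter = 144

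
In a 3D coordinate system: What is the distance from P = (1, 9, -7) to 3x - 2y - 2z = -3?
d = |3(1) + (-2)(9) + (-2)(-7) - (-3)| / √(3² + (-2)² + (-2)²) = 2/√17 = 0.4851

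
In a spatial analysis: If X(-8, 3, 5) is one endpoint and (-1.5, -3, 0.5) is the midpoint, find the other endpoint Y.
Y = (2×(-1.5) - (-8), 2×(-3) - 3, 2×0.5 - 5) = (5, -9, -4)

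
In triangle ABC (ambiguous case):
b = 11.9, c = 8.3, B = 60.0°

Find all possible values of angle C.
sin(C)/c = sin(B)/b  →  sin(C) = c·sin(B)/b = 8.3·sin(60.0°)/11.9 = 0.604035
C₁ = arcsin(0.604035) = 37.16°,  C₂ = 180° - C₁ = 142.84°
Check C₂: A = 180° - 60.0° - 142.84° = -22.84° ≤ 0, rejected
C = 37.16° (one solution)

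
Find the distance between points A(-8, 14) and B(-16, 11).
Using the distance formula: d = sqrt((x₂-x₁)² + (y₂-y₁)²)
dx = (-16) - (-8) = -8
dy = 11 - 14 = -3
d = sqrt((-8)² + (-3)²) = sqrt(64 + 9) = sqrt(73) = 8.54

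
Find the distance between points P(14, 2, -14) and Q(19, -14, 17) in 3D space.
d = √[(5)² + (-16)² + (31)²] = √1242 = 35.24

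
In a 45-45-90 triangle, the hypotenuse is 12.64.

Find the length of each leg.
In a 45-45-90 triangle, hypotenuse = leg·√2  →  leg = hypotenuse/√2
leg = 12.64/√2 = 8.938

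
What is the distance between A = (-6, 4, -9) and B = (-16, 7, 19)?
d = √[(-10)² + (3)² + (28)²] = √893 = 29.88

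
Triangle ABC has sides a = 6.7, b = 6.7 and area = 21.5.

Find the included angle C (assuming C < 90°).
Area = ½ab·sin(C)  →  sin(C) = 2·Area/(ab)
sin(C) = 2·21.5/(6.7·6.7) = 0.957897
C = arcsin(0.957897) = 73.31°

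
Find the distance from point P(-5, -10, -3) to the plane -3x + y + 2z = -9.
d = |(-3)(-5) + 1(-10) + 2(-3) - (-9)| / √((-3)² + 1² + 2²) = 8/√14 = 2.138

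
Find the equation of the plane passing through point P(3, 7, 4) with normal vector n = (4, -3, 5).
d = n·P = (4)(3) + (-3)(7) + (5)(4) = 11
Plane: 4x - 3y + 5z = 11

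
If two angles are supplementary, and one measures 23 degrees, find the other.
Supplementary angles sum to 180 degrees.
Other angle = 180 - 23
Other angle = 157 degrees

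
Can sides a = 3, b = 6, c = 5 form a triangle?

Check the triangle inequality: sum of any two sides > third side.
Yes, triangle inequality satisfied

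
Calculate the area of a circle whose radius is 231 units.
Area = pi * r²
Area = pi * 231²
Area = pi * 53361
Area = 167638.53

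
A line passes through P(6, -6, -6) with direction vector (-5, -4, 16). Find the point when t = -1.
P(-1) = (6 + (-5)(-1), -6 + (-4)(-1), -6 + 16(-1)) = (11, -2, -22)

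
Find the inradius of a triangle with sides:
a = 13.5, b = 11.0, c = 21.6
s = (a+b+c)/2 = (13.5+11.0+21.6)/2 = 23.05
Area = √(s(s-a)(s-b)(s-c)) = √(23.05·9.55·12.05·1.45) = 62.0176
r = Area/s = 62.0176/23.05 = 2.691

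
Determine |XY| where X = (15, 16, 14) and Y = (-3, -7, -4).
d = √[(-18)² + (-23)² + (-18)²] = √1177 = 34.31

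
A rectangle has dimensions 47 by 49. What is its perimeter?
Perimeter = 2 * (length + width)
Perimeter = 2 * (47 + 49)
Perimeter = 2 * 96
Perimeter = 192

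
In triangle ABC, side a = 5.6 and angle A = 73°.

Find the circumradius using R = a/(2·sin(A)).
R = a/(2·sin(A)) = 5.6/(2·sin(73°))
R = 5.6/(2·0.956305) = 5.6/1.912610 = 2.928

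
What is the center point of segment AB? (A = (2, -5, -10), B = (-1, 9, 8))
Midpoint = ((2-1)/2, (-5+9)/2, (-10+8)/2) = (0.5, 2, -1)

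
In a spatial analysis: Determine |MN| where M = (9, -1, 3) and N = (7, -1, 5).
d = √[(-2)² + (0)² + (2)²] = √8 = 2.828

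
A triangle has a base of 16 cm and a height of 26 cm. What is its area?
Area = (1/2) * base * height
Area = (1/2) * 16 * 26
Area = 208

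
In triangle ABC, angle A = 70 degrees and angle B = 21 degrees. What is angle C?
Sum of angles in a triangle = 180 degrees
Third angle = 180 - 70 - 21
Third angle = 89 degrees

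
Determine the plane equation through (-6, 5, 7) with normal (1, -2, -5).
d = n·P = (1)(-6) + (-2)(5) + (-5)(7) = -51
Plane: x - 2y - 5z = -51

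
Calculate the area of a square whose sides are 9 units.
Area = s²
Area = 9²
Area = 81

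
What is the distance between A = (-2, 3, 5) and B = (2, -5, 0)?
d = √[(4)² + (-8)² + (-5)²] = √105 = 10.25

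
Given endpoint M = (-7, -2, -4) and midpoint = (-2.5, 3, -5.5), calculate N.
N = (2×(-2.5) - (-7), 2×3 - (-2), 2×(-5.5) - (-4)) = (2, 8, -7)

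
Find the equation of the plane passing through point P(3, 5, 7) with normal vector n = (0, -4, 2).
d = n·P = (0)(3) + (-4)(5) + (2)(7) = -6
Plane: -4y + 2z = -6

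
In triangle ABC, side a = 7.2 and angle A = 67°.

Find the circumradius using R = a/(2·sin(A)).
R = a/(2·sin(A)) = 7.2/(2·sin(67°))
R = 7.2/(2·0.920505) = 7.2/1.841010 = 3.911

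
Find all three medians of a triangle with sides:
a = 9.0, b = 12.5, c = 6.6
Using m_x = ½√(2y² + 2z² - x²):
m_a = ½√(2·12.5² + 2·6.6² - 9.0²) = ½√318.62 = 8.925
m_b = ½√(2·9.0² + 2·6.6² - 12.5²) = ½√92.87 = 4.818
m_c = ½√(2·9.0² + 2·12.5² - 6.6²) = ½√430.94 = 10.38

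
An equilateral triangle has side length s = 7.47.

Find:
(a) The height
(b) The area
(a) Height h = s·√3/2 = 7.47·√3/2 = 6.469
(b) Area = (√3/4)·s² = (√3/4)·7.47² = (√3/4)·55.8009 = 24.16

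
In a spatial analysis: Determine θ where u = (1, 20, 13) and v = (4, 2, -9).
u·v = -73, |u|² = 570, |v|² = 101
cos θ = -73/√57570 ≈ -0.3042
θ ≈ 107.7°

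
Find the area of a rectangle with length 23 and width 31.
Area = length * width
Area = 23 * 31
Area = 713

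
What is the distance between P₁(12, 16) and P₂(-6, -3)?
Using the distance formula: d = sqrt((x₂-x₁)² + (y₂-y₁)²)
dx = (-6) - 12 = -18
dy = (-3) - 16 = -19
d = sqrt((-18)² + (-19)²) = sqrt(324 + 361) = sqrt(685) = 26.17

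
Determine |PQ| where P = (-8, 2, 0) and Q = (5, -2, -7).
d = √[(13)² + (-4)² + (-7)²] = √234 = 15.3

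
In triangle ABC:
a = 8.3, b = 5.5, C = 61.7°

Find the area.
Using A = ½ab·sin(C):
A = ½·8.3·5.5·sin(61.7°) = ½·45.65·0.880477 = 20.1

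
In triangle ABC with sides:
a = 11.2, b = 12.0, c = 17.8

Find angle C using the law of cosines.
cos(C) = (a² + b² - c²)/(2ab)
cos(C) = (11.2² + 12.0² - 17.8²)/(2·11.2·12.0) = -47.4/268.8 = -0.176339
C = arccos(-0.176339) = 100.2°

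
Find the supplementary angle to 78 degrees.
Supplementary angles sum to 180 degrees.
Other angle = 180 - 78
Other angle = 102 degrees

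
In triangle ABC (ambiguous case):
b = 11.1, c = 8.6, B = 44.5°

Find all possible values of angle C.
sin(C)/c = sin(B)/b  →  sin(C) = c·sin(B)/b = 8.6·sin(44.5°)/11.1 = 0.543047
C₁ = arcsin(0.543047) = 32.89°,  C₂ = 180° - C₁ = 147.11°
Check C₂: A = 180° - 44.5° - 147.11° = -11.61° ≤ 0, rejected
C = 32.89° (one solution)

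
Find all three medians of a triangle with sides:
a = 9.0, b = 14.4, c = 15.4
Using m_x = ½√(2y² + 2z² - x²):
m_a = ½√(2·14.4² + 2·15.4² - 9.0²) = ½√808.04 = 14.21
m_b = ½√(2·9.0² + 2·15.4² - 14.4²) = ½√428.96 = 10.36
m_c = ½√(2·9.0² + 2·14.4² - 15.4²) = ½√339.56 = 9.214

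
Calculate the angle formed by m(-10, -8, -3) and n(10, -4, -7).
m·n = -47, |m|² = 173, |n|² = 165
cos θ = -47/√28545 ≈ -0.2782
θ ≈ 106.2°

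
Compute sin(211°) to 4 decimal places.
sin(211 degrees) = -0.515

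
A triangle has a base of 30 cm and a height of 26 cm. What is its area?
Area = (1/2) * base * height
Area = (1/2) * 30 * 26
Area = 390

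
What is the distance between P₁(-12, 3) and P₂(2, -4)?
Using the distance formula: d = sqrt((x₂-x₁)² + (y₂-y₁)²)
dx = 2 - (-12) = 14
dy = (-4) - 3 = -7
d = sqrt(14² + (-7)²) = sqrt(196 + 49) = sqrt(245) = 15.65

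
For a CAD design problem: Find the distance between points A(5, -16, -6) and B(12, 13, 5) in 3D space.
d = √[(7)² + (29)² + (11)²] = √1011 = 31.8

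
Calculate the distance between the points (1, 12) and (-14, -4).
Using the distance formula: d = sqrt((x₂-x₁)² + (y₂-y₁)²)
dx = (-14) - 1 = -15
dy = (-4) - 12 = -16
d = sqrt((-15)² + (-16)²) = sqrt(225 + 256) = sqrt(481) = 21.93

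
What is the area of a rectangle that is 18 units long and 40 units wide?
Area = length * width
Area = 18 * 40
Area = 720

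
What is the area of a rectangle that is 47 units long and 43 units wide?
Area = length * width
Area = 47 * 43
Area = 2021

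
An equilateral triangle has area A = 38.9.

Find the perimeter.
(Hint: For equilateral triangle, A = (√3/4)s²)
A = (√3/4)s²  →  s² = 4A/√3 = 4·38.9/√3 = 89.8357
s = 9.47817
Perimeter = 3s = 28.43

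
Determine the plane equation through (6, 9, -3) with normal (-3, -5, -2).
d = n·P = (-3)(6) + (-5)(9) + (-2)(-3) = -57
Plane: -3x - 5y - 2z = -57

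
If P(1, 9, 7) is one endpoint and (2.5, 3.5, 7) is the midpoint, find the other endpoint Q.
Q = (2×2.5 - 1, 2×3.5 - 9, 2×7 - 7) = (4, -2, 7)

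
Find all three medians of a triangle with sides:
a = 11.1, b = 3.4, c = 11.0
Using m_x = ½√(2y² + 2z² - x²):
m_a = ½√(2·3.4² + 2·11.0² - 11.1²) = ½√141.91 = 5.956
m_b = ½√(2·11.1² + 2·11.0² - 3.4²) = ½√476.86 = 10.92
m_c = ½√(2·11.1² + 2·3.4² - 11.0²) = ½√148.54 = 6.094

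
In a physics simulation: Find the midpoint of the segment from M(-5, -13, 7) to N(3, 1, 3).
Midpoint = ((-5+3)/2, (-13+1)/2, (7+3)/2) = (-1, -6, 5)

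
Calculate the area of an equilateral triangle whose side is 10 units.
Area = (sqrt(3)/4) * s²
Area = (sqrt(3)/4) * 10²
Area = (sqrt(3)/4) * 100
Area = 43.30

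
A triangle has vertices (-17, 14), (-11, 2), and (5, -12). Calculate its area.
Using the coordinate formula: Area = (1/2)|x₁(y₂-y₃) + x₂(y₃-y₁) + x₃(y₁-y₂)|
Area = (1/2)|(-17)(2-(-12)) + (-11)((-12)-14) + 5(14-2)|
Area = (1/2)|(-17)*14 + (-11)*(-26) + 5*12|
Area = (1/2)|(-238) + 286 + 60|
Area = (1/2)*108 = 54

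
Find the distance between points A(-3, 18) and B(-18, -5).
Using the distance formula: d = sqrt((x₂-x₁)² + (y₂-y₁)²)
dx = (-18) - (-3) = -15
dy = (-5) - 18 = -23
d = sqrt((-15)² + (-23)²) = sqrt(225 + 529) = sqrt(754) = 27.46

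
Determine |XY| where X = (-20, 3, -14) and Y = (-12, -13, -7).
d = √[(8)² + (-16)² + (7)²] = √369 = 19.21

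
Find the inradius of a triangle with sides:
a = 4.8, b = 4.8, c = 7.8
s = (a+b+c)/2 = (4.8+4.8+7.8)/2 = 8.7
Area = √(s(s-a)(s-b)(s-c)) = √(8.7·3.9·3.9·0.9) = 10.913
r = Area/s = 10.913/8.7 = 1.254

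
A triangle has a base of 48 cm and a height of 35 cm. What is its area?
Area = (1/2) * base * height
Area = (1/2) * 48 * 35
Area = 840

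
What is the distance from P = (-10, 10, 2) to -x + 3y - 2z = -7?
d = |(-1)(-10) + 3(10) + (-2)(2) - (-7)| / √((-1)² + 3² + (-2)²) = 43/√14 = 11.49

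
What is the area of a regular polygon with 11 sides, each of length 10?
For a regular 11-gon with side length s = 10:
Apothem a = s / (2*tan(pi/11)) = 10 / (2*tan(pi/11)) ≈ 17.0284
Perimeter P = 11 * 10 = 110
Area = (1/2) * P * a = (1/2) * 110 * 17.0284 = 936.56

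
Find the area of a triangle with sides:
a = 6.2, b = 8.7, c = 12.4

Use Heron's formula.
s = (a+b+c)/2 = (6.2+8.7+12.4)/2 = 13.65
A = √(s(s-a)(s-b)(s-c)) = √(13.65·7.45·4.95·1.25)
A = √629.222 = 25.08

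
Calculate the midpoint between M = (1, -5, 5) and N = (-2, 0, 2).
Midpoint = ((1-2)/2, (-5+0)/2, (5+2)/2) = (-0.5, -2.5, 3.5)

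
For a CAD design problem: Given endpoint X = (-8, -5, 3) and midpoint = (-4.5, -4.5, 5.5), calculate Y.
Y = (2×(-4.5) - (-8), 2×(-4.5) - (-5), 2×5.5 - 3) = (-1, -4, 8)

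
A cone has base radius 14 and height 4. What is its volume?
Volume = (1/3) * pi * r² * h
Volume = (1/3) * pi * 14² * 4
Volume = (1/3) * pi * 196 * 4
Volume = (1/3) * pi * 784
Volume = 821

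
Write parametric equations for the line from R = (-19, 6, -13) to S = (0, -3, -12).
Direction vector d = S - R = (19, -9, 1)
x = -19 + 19t, y = 6 - 9t, z = -13 + t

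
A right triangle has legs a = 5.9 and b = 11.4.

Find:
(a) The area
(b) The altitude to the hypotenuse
(a) Area = ½ab = ½·5.9·11.4 = 33.63
(b) Hypotenuse c = √(5.9² + 11.4²) = √164.77 = 12.8363
    Area = ½·c·h_c  →  h_c = 2·Area/c = 2·33.63/12.8363 = 5.24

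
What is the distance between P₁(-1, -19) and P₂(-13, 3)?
Using the distance formula: d = sqrt((x₂-x₁)² + (y₂-y₁)²)
dx = (-13) - (-1) = -12
dy = 3 - (-19) = 22
d = sqrt((-12)² + 22²) = sqrt(144 + 484) = sqrt(628) = 25.06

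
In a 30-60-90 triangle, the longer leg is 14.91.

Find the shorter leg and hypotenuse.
In a 30-60-90 triangle, sides are in ratio 1 : √3 : 2.
Long leg = short leg·√3  →  short leg = 14.91/√3 = 8.608
Hypotenuse = 2·(short leg) = 2·14.91/√3 = 17.22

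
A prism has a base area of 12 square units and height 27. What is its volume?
Volume = base area * height
Volume = 12 * 27
Volume = 324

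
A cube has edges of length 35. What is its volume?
Volume = s³
Volume = 35³
Volume = 42875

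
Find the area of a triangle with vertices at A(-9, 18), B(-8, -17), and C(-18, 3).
Using the coordinate formula: Area = (1/2)|x₁(y₂-y₃) + x₂(y₃-y₁) + x₃(y₁-y₂)|
Area = (1/2)|(-9)((-17)-3) + (-8)(3-18) + (-18)(18-(-17))|
Area = (1/2)|(-9)*(-20) + (-8)*(-15) + (-18)*35|
Area = (1/2)|180 + 120 + (-630)|
Area = (1/2)*330 = 165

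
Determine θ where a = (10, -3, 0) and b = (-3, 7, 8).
a·b = -51, |a|² = 109, |b|² = 122
cos θ = -51/√13298 ≈ -0.4423
θ ≈ 116.2°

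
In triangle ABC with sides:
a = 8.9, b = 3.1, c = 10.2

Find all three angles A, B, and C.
By the law of cosines:
cos(A) = (b² + c² - a²)/(2bc) = 0.544592  →  A = 57°
cos(B) = (a² + c² - b²)/(2ac) = 0.956378  →  B = 16.99°
cos(C) = (a² + b² - c²)/(2ab) = -0.275825  →  C = 106°
Check: A + B + C = 180.0° ✓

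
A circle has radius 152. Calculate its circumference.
Circumference = 2 * pi * r
Circumference = 2 * pi * 152
Circumference = 955.04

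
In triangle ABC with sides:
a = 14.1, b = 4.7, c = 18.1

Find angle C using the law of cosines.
cos(C) = (a² + b² - c²)/(2ab)
cos(C) = (14.1² + 4.7² - 18.1²)/(2·14.1·4.7) = -106.71/132.54 = -0.805115
C = arccos(-0.805115) = 143.6°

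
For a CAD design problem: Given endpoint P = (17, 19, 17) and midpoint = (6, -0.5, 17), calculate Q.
Q = (2×6 - 17, 2×(-0.5) - 19, 2×17 - 17) = (-5, -20, 17)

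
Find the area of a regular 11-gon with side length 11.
For a regular 11-gon with side length s = 11:
Apothem a = s / (2*tan(pi/11)) = 11 / (2*tan(pi/11)) ≈ 18.7313
Perimeter P = 11 * 11 = 121
Area = (1/2) * P * a = (1/2) * 121 * 18.7313 = 1133.24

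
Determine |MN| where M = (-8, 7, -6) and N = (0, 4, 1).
d = √[(8)² + (-3)² + (7)²] = √122 = 11.05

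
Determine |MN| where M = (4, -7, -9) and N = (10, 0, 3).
d = √[(6)² + (7)² + (12)²] = √229 = 15.13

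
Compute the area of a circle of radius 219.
Area = pi * r²
Area = pi * 219²
Area = pi * 47961
Area = 150673.93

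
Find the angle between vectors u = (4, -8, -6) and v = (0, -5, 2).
u·v = 28, |u|² = 116, |v|² = 29
cos θ = 28/√3364 ≈ 0.4828
θ ≈ 61.13°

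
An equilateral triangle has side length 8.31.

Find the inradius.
For an equilateral triangle, r = s/(2√3) where s is the side.
r = 8.31/(2√3) = 8.31/3.464102 = 2.399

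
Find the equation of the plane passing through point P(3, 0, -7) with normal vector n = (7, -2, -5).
d = n·P = (7)(3) + (-2)(0) + (-5)(-7) = 56
Plane: 7x - 2y - 5z = 56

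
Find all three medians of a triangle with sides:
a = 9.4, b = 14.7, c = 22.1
Using m_x = ½√(2y² + 2z² - x²):
m_a = ½√(2·14.7² + 2·22.1² - 9.4²) = ½√1320.64 = 18.17
m_b = ½√(2·9.4² + 2·22.1² - 14.7²) = ½√937.45 = 15.31
m_c = ½√(2·9.4² + 2·14.7² - 22.1²) = ½√120.49 = 5.488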